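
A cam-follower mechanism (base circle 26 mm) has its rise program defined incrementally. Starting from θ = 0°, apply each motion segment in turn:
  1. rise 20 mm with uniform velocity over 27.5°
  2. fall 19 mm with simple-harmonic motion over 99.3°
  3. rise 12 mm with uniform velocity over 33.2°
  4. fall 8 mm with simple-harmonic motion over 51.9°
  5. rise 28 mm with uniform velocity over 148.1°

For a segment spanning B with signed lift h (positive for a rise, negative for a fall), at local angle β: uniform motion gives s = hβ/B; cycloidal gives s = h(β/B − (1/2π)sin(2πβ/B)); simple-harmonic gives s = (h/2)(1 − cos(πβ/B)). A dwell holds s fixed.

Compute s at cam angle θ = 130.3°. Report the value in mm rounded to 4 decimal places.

seg 1 [0°–27.5°] uniform, h=20: full span → s += 20 → s = 20.0000
seg 2 [27.5°–126.8°] simple-harmonic, h=-19: full span → s += -19 → s = 1.0000
seg 3 [126.8°–160°] uniform, h=12: θ=130.3° here. β=3.5, B=33.2. 12·3.5/33.2 = 1.2651 → s = 2.2651

2.2651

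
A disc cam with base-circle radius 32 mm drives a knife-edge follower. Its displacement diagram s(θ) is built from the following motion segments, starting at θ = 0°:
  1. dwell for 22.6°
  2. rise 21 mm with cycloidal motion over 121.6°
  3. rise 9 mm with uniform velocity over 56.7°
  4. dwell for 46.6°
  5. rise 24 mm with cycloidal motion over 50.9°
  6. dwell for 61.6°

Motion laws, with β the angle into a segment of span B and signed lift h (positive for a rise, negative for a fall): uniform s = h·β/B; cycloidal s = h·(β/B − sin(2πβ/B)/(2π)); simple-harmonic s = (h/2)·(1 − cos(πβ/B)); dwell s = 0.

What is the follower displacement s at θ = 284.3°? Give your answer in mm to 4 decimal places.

seg 1 [0°–22.6°] dwell: s stays 0.0000
seg 2 [22.6°–144.2°] cycloidal, h=21: full span → s += 21 → s = 21.0000
seg 3 [144.2°–200.9°] uniform, h=9: full span → s += 9 → s = 30.0000
seg 4 [200.9°–247.5°] dwell: s stays 30.0000
seg 5 [247.5°–298.4°] cycloidal, h=24: θ=284.3° here. β=36.8, B=50.9. 24·(0.7230 − sin(2π·0.7230)/(2π)) = 21.1165 → s = 51.1165

51.1165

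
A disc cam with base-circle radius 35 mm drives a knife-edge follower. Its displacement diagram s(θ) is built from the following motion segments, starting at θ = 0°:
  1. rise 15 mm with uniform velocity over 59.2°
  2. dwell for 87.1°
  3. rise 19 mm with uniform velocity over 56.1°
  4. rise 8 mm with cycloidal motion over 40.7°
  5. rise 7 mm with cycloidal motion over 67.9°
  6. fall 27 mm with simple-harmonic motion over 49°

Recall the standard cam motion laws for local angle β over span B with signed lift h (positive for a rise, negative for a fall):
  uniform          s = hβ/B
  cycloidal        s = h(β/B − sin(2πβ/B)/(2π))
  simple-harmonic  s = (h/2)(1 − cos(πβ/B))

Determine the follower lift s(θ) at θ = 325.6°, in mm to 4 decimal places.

seg 1 [0°–59.2°] uniform, h=15: full span → s += 15 → s = 15.0000
seg 2 [59.2°–146.3°] dwell: s stays 15.0000
seg 3 [146.3°–202.4°] uniform, h=19: full span → s += 19 → s = 34.0000
seg 4 [202.4°–243.1°] cycloidal, h=8: full span → s += 8 → s = 42.0000
seg 5 [243.1°–311°] cycloidal, h=7: full span → s += 7 → s = 49.0000
seg 6 [311°–360°] simple-harmonic, h=-27: θ=325.6° here. β=14.6, B=49. -27/2·(1 − cos(π·0.2980)) = -5.4950 → s = 43.5050

43.5050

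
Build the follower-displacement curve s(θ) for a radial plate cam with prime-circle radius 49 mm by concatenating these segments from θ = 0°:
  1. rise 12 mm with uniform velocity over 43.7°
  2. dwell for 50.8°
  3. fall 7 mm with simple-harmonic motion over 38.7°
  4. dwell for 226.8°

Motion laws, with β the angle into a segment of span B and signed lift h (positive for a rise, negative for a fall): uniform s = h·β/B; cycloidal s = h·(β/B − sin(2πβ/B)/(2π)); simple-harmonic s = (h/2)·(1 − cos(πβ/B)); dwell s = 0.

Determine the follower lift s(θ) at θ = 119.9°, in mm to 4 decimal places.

seg 1 [0°–43.7°] uniform, h=12: full span → s += 12 → s = 12.0000
seg 2 [43.7°–94.5°] dwell: s stays 12.0000
seg 3 [94.5°–133.2°] simple-harmonic, h=-7: θ=119.9° here. β=25.4, B=38.7. -7/2·(1 − cos(π·0.6563)) = -5.1507 → s = 6.8493

6.8493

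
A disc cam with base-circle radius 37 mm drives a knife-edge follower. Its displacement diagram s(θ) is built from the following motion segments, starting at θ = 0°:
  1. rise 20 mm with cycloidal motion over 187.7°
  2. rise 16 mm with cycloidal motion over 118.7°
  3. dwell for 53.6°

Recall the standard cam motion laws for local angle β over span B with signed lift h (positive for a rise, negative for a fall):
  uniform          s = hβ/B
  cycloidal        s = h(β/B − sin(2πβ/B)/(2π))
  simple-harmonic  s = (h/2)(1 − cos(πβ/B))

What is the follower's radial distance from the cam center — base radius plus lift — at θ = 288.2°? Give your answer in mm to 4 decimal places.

seg 1 [0°–187.7°] cycloidal, h=20: full span → s += 20 → s = 20.0000
seg 2 [187.7°–306.4°] cycloidal, h=16: θ=288.2° here. β=100.5, B=118.7. 16·(0.8467 − sin(2π·0.8467)/(2π)) = 15.6377 → s = 35.6377
radial distance = base radius + s = 37 + 35.6377 = 72.6377

72.6377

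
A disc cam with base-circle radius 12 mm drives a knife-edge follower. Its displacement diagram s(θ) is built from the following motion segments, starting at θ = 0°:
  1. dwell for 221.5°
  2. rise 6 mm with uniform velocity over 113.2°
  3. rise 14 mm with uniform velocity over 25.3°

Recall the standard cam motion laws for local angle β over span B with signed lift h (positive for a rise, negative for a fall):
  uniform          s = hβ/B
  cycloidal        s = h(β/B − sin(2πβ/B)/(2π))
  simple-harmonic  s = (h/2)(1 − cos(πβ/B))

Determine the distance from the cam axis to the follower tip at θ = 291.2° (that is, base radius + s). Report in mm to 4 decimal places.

seg 1 [0°–221.5°] dwell: s stays 0.0000
seg 2 [221.5°–334.7°] uniform, h=6: θ=291.2° here. β=69.7, B=113.2. 6·69.7/113.2 = 3.6943 → s = 3.6943
radial distance = base radius + s = 12 + 3.6943 = 15.6943

15.6943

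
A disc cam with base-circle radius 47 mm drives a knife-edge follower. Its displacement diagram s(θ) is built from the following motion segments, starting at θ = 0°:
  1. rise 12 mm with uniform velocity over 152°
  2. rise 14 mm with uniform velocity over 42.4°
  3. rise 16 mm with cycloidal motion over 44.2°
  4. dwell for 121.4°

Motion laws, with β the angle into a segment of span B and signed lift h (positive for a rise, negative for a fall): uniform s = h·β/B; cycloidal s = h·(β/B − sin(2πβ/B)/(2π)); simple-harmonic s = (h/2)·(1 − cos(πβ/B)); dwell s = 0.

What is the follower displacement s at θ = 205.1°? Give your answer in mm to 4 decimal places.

seg 1 [0°–152°] uniform, h=12: full span → s += 12 → s = 12.0000
seg 2 [152°–194.4°] uniform, h=14: full span → s += 14 → s = 26.0000
seg 3 [194.4°–238.6°] cycloidal, h=16: θ=205.1° here. β=10.7, B=44.2. 16·(0.2421 − sin(2π·0.2421)/(2π)) = 1.3300 → s = 27.3300

27.3300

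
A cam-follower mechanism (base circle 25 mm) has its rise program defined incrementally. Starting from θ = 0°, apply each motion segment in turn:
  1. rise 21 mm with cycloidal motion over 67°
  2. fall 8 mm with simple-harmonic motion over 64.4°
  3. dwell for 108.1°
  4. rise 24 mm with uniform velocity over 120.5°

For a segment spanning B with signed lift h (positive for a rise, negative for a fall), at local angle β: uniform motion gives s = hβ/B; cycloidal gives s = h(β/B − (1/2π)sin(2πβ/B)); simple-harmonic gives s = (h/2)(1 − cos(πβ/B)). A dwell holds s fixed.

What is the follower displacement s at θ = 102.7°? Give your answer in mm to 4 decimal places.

seg 1 [0°–67°] cycloidal, h=21: full span → s += 21 → s = 21.0000
seg 2 [67°–131.4°] simple-harmonic, h=-8: θ=102.7° here. β=35.7, B=64.4. -8/2·(1 − cos(π·0.5543)) = -4.6796 → s = 16.3204

16.3204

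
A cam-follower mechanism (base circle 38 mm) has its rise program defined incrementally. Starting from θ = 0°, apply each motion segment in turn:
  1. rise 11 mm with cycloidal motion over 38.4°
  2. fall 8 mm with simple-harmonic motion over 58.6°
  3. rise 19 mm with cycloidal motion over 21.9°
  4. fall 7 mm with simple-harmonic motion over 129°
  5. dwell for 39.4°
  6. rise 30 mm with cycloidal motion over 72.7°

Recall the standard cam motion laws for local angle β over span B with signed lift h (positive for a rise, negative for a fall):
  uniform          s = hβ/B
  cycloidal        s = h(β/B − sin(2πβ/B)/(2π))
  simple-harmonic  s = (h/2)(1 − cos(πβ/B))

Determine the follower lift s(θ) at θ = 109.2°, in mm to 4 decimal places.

seg 1 [0°–38.4°] cycloidal, h=11: full span → s += 11 → s = 11.0000
seg 2 [38.4°–97°] simple-harmonic, h=-8: full span → s += -8 → s = 3.0000
seg 3 [97°–118.9°] cycloidal, h=19: θ=109.2° here. β=12.2, B=21.9. 19·(0.5571 − sin(2π·0.5571)/(2π)) = 11.6459 → s = 14.6459

14.6459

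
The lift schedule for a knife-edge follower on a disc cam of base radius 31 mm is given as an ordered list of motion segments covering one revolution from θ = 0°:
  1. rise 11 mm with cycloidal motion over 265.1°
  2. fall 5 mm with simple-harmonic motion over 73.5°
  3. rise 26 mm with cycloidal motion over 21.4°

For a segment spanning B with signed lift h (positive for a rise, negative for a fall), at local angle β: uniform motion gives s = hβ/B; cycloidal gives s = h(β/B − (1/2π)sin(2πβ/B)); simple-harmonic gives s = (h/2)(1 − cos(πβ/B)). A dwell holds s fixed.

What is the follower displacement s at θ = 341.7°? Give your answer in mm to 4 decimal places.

seg 1 [0°–265.1°] cycloidal, h=11: full span → s += 11 → s = 11.0000
seg 2 [265.1°–338.6°] simple-harmonic, h=-5: full span → s += -5 → s = 6.0000
seg 3 [338.6°–360°] cycloidal, h=26: θ=341.7° here. β=3.1, B=21.4. 26·(0.1449 − sin(2π·0.1449)/(2π)) = 0.4989 → s = 6.4989

6.4989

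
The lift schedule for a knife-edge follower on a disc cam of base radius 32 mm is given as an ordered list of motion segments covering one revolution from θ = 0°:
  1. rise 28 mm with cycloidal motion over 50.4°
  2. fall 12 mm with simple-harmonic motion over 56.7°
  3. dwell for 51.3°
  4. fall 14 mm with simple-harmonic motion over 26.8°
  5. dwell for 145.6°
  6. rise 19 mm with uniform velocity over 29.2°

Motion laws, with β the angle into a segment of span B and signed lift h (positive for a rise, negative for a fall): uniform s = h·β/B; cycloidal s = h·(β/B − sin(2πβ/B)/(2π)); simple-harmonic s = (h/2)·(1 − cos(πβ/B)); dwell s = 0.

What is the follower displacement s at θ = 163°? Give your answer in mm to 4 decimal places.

seg 1 [0°–50.4°] cycloidal, h=28: full span → s += 28 → s = 28.0000
seg 2 [50.4°–107.1°] simple-harmonic, h=-12: full span → s += -12 → s = 16.0000
seg 3 [107.1°–158.4°] dwell: s stays 16.0000
seg 4 [158.4°–185.2°] simple-harmonic, h=-14: θ=163° here. β=4.6, B=26.8. -14/2·(1 − cos(π·0.1716)) = -0.9933 → s = 15.0067

15.0067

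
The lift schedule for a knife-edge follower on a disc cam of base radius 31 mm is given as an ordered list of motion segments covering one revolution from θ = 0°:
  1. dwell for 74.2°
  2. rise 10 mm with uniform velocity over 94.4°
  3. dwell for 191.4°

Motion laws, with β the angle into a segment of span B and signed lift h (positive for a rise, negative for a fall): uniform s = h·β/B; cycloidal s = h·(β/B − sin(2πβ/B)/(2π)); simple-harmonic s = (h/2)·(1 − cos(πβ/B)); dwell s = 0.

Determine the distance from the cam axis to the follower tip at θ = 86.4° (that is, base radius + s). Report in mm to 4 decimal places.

seg 1 [0°–74.2°] dwell: s stays 0.0000
seg 2 [74.2°–168.6°] uniform, h=10: θ=86.4° here. β=12.2, B=94.4. 10·12.2/94.4 = 1.2924 → s = 1.2924
radial distance = base radius + s = 31 + 1.2924 = 32.2924

32.2924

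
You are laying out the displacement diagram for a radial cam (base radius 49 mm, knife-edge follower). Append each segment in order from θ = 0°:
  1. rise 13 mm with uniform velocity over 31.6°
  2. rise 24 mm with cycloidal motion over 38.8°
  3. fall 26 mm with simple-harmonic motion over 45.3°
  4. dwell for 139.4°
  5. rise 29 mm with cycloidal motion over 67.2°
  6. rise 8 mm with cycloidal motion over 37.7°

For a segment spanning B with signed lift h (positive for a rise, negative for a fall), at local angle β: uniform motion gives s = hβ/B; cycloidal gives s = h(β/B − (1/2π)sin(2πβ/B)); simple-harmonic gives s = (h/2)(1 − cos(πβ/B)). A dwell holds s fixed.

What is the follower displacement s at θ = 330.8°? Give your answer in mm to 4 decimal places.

seg 1 [0°–31.6°] uniform, h=13: full span → s += 13 → s = 13.0000
seg 2 [31.6°–70.4°] cycloidal, h=24: full span → s += 24 → s = 37.0000
seg 3 [70.4°–115.7°] simple-harmonic, h=-26: full span → s += -26 → s = 11.0000
seg 4 [115.7°–255.1°] dwell: s stays 11.0000
seg 5 [255.1°–322.3°] cycloidal, h=29: full span → s += 29 → s = 40.0000
seg 6 [322.3°–360°] cycloidal, h=8: θ=330.8° here. β=8.5, B=37.7. 8·(0.2255 − sin(2π·0.2255)/(2π)) = 0.5456 → s = 40.5456

40.5456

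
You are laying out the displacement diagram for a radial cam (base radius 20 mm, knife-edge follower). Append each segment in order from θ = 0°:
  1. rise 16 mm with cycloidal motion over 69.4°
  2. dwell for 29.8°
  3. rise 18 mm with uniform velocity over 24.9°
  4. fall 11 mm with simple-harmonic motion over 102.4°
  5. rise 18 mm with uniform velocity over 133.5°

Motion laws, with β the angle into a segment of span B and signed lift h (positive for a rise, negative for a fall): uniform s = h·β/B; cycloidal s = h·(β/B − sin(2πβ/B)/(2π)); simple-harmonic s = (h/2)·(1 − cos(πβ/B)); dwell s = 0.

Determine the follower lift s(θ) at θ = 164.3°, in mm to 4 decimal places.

seg 1 [0°–69.4°] cycloidal, h=16: full span → s += 16 → s = 16.0000
seg 2 [69.4°–99.2°] dwell: s stays 16.0000
seg 3 [99.2°–124.1°] uniform, h=18: full span → s += 18 → s = 34.0000
seg 4 [124.1°–226.5°] simple-harmonic, h=-11: θ=164.3° here. β=40.2, B=102.4. -11/2·(1 − cos(π·0.3926)) = -3.6789 → s = 30.3211

30.3211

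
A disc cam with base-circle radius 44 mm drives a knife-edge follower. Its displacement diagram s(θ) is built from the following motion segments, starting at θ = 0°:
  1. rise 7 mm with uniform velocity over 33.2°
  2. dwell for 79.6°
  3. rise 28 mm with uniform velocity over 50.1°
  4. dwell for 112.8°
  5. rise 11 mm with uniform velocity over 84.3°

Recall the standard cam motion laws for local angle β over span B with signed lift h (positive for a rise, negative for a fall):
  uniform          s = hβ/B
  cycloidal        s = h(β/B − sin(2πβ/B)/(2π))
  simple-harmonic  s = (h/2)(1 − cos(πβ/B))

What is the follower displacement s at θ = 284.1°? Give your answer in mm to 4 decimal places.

seg 1 [0°–33.2°] uniform, h=7: full span → s += 7 → s = 7.0000
seg 2 [33.2°–112.8°] dwell: s stays 7.0000
seg 3 [112.8°–162.9°] uniform, h=28: full span → s += 28 → s = 35.0000
seg 4 [162.9°–275.7°] dwell: s stays 35.0000
seg 5 [275.7°–360°] uniform, h=11: θ=284.1° here. β=8.4, B=84.3. 11·8.4/84.3 = 1.0961 → s = 36.0961

36.0961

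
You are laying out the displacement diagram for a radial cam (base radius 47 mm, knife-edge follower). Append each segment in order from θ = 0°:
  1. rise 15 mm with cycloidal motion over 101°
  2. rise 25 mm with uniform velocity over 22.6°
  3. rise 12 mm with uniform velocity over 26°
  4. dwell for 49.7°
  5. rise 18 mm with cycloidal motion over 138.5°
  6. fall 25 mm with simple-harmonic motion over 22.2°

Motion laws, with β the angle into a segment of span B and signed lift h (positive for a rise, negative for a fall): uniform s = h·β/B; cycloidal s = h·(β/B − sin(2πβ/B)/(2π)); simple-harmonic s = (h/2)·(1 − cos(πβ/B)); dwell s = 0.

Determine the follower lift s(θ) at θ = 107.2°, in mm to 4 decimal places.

seg 1 [0°–101°] cycloidal, h=15: full span → s += 15 → s = 15.0000
seg 2 [101°–123.6°] uniform, h=25: θ=107.2° here. β=6.2, B=22.6. 25·6.2/22.6 = 6.8584 → s = 21.8584

21.8584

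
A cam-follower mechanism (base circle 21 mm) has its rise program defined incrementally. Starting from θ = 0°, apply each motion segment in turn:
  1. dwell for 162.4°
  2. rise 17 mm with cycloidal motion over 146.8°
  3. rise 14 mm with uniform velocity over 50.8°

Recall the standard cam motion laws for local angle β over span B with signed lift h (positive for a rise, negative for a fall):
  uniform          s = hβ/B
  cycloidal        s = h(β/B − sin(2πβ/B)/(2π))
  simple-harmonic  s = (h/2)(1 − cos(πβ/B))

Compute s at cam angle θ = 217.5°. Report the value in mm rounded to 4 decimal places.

seg 1 [0°–162.4°] dwell: s stays 0.0000
seg 2 [162.4°–309.2°] cycloidal, h=17: θ=217.5° here. β=55.1, B=146.8. 17·(0.3753 − sin(2π·0.3753)/(2π)) = 4.4717 → s = 4.4717

4.4717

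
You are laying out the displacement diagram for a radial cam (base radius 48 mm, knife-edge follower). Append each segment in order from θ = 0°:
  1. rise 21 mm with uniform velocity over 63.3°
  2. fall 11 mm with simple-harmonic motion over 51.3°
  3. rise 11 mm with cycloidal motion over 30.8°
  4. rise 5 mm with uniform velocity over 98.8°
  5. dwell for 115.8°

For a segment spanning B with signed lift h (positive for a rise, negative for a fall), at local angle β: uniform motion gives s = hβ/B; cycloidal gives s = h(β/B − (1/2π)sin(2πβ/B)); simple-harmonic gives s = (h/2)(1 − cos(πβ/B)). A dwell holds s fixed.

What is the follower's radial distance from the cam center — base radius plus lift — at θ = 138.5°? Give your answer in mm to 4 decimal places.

seg 1 [0°–63.3°] uniform, h=21: full span → s += 21 → s = 21.0000
seg 2 [63.3°–114.6°] simple-harmonic, h=-11: full span → s += -11 → s = 10.0000
seg 3 [114.6°–145.4°] cycloidal, h=11: θ=138.5° here. β=23.9, B=30.8. 11·(0.7760 − sin(2π·0.7760)/(2π)) = 10.2632 → s = 20.2632
radial distance = base radius + s = 48 + 20.2632 = 68.2632

68.2632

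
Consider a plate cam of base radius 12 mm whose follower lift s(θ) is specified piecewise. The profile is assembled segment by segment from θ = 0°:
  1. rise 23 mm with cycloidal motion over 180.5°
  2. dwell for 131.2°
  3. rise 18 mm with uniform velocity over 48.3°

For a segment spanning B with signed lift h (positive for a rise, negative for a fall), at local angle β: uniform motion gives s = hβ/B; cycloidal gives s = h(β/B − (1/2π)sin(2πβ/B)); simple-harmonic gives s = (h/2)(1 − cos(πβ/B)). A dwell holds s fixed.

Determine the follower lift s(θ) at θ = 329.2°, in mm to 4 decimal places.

seg 1 [0°–180.5°] cycloidal, h=23: full span → s += 23 → s = 23.0000
seg 2 [180.5°–311.7°] dwell: s stays 23.0000
seg 3 [311.7°–360°] uniform, h=18: θ=329.2° here. β=17.5, B=48.3. 18·17.5/48.3 = 6.5217 → s = 29.5217

29.5217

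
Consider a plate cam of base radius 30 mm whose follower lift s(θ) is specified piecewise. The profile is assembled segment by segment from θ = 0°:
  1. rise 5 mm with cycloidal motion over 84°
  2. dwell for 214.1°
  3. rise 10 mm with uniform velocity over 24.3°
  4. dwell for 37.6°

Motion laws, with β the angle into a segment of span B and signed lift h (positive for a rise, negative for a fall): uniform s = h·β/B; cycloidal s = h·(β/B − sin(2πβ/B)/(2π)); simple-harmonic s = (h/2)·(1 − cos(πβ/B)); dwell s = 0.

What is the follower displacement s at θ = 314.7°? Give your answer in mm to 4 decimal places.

seg 1 [0°–84°] cycloidal, h=5: full span → s += 5 → s = 5.0000
seg 2 [84°–298.1°] dwell: s stays 5.0000
seg 3 [298.1°–322.4°] uniform, h=10: θ=314.7° here. β=16.6, B=24.3. 10·16.6/24.3 = 6.8313 → s = 11.8313

11.8313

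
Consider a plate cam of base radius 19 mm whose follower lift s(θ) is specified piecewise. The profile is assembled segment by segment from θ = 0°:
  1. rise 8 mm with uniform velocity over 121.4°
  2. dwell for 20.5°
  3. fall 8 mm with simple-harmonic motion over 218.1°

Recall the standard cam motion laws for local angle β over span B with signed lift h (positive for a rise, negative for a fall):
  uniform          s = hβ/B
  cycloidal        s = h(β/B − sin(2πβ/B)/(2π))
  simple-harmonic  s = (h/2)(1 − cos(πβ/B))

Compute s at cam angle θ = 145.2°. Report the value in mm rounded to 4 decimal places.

seg 1 [0°–121.4°] uniform, h=8: full span → s += 8 → s = 8.0000
seg 2 [121.4°–141.9°] dwell: s stays 8.0000
seg 3 [141.9°–360°] simple-harmonic, h=-8: θ=145.2° here. β=3.3, B=218.1. -8/2·(1 − cos(π·0.0151)) = -0.0045 → s = 7.9955

7.9955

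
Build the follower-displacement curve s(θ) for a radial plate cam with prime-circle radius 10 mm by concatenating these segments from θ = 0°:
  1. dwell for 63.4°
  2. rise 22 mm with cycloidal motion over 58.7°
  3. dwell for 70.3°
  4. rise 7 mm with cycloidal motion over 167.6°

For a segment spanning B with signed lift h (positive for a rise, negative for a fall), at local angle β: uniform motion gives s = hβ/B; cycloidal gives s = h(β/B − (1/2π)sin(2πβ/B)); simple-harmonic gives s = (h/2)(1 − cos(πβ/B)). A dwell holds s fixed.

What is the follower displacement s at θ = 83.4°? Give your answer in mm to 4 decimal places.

seg 1 [0°–63.4°] dwell: s stays 0.0000
seg 2 [63.4°–122.1°] cycloidal, h=22: θ=83.4° here. β=20, B=58.7. 22·(0.3407 − sin(2π·0.3407)/(2π)) = 4.5479 → s = 4.5479

4.5479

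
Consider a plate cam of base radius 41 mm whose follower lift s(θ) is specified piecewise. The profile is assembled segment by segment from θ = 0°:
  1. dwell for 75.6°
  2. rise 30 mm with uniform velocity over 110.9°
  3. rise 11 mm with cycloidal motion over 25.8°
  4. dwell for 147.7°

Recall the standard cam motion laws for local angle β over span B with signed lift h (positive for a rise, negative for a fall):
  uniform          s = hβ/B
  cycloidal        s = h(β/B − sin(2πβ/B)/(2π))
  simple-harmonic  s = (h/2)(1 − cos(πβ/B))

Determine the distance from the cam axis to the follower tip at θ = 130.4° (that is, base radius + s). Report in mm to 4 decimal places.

seg 1 [0°–75.6°] dwell: s stays 0.0000
seg 2 [75.6°–186.5°] uniform, h=30: θ=130.4° here. β=54.8, B=110.9. 30·54.8/110.9 = 14.8242 → s = 14.8242
radial distance = base radius + s = 41 + 14.8242 = 55.8242

55.8242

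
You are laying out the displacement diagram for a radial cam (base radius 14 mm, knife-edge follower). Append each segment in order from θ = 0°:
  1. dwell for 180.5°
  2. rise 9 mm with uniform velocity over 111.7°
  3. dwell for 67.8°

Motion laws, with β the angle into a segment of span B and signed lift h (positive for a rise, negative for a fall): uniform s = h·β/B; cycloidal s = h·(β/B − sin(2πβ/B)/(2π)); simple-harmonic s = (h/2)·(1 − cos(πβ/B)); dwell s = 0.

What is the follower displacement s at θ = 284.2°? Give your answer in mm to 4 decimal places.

seg 1 [0°–180.5°] dwell: s stays 0.0000
seg 2 [180.5°–292.2°] uniform, h=9: θ=284.2° here. β=103.7, B=111.7. 9·103.7/111.7 = 8.3554 → s = 8.3554

8.3554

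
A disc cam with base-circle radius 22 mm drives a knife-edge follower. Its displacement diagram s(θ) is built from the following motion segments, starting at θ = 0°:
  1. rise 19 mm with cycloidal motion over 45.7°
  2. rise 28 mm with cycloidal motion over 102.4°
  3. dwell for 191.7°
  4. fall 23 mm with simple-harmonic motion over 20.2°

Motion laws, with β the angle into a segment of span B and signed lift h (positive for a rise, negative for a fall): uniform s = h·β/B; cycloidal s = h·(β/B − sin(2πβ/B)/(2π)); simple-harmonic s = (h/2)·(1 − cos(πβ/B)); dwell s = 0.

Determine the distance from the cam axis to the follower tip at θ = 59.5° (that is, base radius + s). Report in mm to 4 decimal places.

seg 1 [0°–45.7°] cycloidal, h=19: full span → s += 19 → s = 19.0000
seg 2 [45.7°–148.1°] cycloidal, h=28: θ=59.5° here. β=13.8, B=102.4. 28·(0.1348 − sin(2π·0.1348)/(2π)) = 0.4350 → s = 19.4350
radial distance = base radius + s = 22 + 19.4350 = 41.4350

41.4350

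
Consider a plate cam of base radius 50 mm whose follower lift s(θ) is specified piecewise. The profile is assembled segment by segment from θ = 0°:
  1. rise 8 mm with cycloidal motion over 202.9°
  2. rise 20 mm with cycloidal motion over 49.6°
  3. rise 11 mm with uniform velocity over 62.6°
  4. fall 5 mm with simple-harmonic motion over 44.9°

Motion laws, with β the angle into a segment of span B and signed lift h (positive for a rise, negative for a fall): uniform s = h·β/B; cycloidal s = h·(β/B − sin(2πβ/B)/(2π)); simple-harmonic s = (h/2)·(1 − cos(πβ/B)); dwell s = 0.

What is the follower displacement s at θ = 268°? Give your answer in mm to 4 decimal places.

seg 1 [0°–202.9°] cycloidal, h=8: full span → s += 8 → s = 8.0000
seg 2 [202.9°–252.5°] cycloidal, h=20: full span → s += 20 → s = 28.0000
seg 3 [252.5°–315.1°] uniform, h=11: θ=268° here. β=15.5, B=62.6. 11·15.5/62.6 = 2.7236 → s = 30.7236

30.7236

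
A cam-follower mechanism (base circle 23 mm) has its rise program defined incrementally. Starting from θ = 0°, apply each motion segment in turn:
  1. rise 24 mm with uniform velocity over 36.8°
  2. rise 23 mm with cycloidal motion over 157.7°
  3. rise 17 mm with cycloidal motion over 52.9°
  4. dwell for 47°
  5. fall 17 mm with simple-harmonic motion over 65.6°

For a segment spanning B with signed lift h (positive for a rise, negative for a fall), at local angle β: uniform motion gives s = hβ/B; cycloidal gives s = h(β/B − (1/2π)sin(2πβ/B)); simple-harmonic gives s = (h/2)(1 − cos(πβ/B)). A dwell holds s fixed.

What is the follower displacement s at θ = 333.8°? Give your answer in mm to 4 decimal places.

seg 1 [0°–36.8°] uniform, h=24: full span → s += 24 → s = 24.0000
seg 2 [36.8°–194.5°] cycloidal, h=23: full span → s += 23 → s = 47.0000
seg 3 [194.5°–247.4°] cycloidal, h=17: full span → s += 17 → s = 64.0000
seg 4 [247.4°–294.4°] dwell: s stays 64.0000
seg 5 [294.4°–360°] simple-harmonic, h=-17: θ=333.8° here. β=39.4, B=65.6. -17/2·(1 − cos(π·0.6006)) = -11.1421 → s = 52.8579

52.8579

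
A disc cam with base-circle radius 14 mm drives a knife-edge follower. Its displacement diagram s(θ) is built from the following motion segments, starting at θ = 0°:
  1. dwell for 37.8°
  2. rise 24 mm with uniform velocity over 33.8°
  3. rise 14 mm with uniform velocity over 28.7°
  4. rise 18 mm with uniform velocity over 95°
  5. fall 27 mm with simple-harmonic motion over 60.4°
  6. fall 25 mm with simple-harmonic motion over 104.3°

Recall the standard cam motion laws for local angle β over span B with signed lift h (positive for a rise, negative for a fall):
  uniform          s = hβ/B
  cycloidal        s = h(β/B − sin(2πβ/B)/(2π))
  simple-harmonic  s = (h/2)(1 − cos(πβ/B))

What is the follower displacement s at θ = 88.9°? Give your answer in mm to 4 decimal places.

seg 1 [0°–37.8°] dwell: s stays 0.0000
seg 2 [37.8°–71.6°] uniform, h=24: full span → s += 24 → s = 24.0000
seg 3 [71.6°–100.3°] uniform, h=14: θ=88.9° here. β=17.3, B=28.7. 14·17.3/28.7 = 8.4390 → s = 32.4390

32.4390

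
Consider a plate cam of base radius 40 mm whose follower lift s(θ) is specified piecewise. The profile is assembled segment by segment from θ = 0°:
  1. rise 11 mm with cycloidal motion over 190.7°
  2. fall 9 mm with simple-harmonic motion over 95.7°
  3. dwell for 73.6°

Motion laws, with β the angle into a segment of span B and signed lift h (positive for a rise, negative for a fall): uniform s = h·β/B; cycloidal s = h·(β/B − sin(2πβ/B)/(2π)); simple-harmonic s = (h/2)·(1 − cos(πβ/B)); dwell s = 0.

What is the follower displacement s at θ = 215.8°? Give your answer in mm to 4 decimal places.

seg 1 [0°–190.7°] cycloidal, h=11: full span → s += 11 → s = 11.0000
seg 2 [190.7°–286.4°] simple-harmonic, h=-9: θ=215.8° here. β=25.1, B=95.7. -9/2·(1 − cos(π·0.2623)) = -1.4431 → s = 9.5569

9.5569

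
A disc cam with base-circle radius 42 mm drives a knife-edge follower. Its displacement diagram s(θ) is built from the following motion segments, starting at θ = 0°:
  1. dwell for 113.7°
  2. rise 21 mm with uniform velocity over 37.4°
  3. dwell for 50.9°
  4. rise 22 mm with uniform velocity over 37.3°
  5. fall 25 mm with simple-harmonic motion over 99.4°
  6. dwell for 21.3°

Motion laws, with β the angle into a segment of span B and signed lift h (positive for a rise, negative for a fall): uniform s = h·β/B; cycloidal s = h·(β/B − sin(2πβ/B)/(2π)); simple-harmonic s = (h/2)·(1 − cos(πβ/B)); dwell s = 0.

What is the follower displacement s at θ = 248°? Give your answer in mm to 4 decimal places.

seg 1 [0°–113.7°] dwell: s stays 0.0000
seg 2 [113.7°–151.1°] uniform, h=21: full span → s += 21 → s = 21.0000
seg 3 [151.1°–202°] dwell: s stays 21.0000
seg 4 [202°–239.3°] uniform, h=22: full span → s += 22 → s = 43.0000
seg 5 [239.3°–338.7°] simple-harmonic, h=-25: θ=248° here. β=8.7, B=99.4. -25/2·(1 − cos(π·0.0875)) = -0.4696 → s = 42.5304

42.5304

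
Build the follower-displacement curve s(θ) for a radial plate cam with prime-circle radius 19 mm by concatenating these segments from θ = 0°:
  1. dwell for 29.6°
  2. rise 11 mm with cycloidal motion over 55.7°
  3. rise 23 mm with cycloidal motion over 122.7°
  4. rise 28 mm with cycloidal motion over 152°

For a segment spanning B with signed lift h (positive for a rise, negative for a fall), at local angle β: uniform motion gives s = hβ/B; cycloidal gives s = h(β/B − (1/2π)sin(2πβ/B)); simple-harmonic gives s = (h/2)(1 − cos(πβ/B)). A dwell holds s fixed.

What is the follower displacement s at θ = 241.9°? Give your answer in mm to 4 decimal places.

seg 1 [0°–29.6°] dwell: s stays 0.0000
seg 2 [29.6°–85.3°] cycloidal, h=11: full span → s += 11 → s = 11.0000
seg 3 [85.3°–208°] cycloidal, h=23: full span → s += 23 → s = 34.0000
seg 4 [208°–360°] cycloidal, h=28: θ=241.9° here. β=33.9, B=152. 28·(0.2230 − sin(2π·0.2230)/(2π)) = 1.8522 → s = 35.8522

35.8522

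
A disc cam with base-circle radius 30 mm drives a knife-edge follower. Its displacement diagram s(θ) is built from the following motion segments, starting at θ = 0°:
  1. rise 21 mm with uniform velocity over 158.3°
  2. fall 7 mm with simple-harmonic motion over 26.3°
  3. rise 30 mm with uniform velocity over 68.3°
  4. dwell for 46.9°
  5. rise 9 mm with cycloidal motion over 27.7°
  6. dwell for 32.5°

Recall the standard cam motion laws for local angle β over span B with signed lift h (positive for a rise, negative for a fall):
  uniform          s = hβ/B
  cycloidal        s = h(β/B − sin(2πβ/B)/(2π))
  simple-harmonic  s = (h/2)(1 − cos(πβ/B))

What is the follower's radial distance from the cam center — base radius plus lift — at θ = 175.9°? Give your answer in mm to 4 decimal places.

seg 1 [0°–158.3°] uniform, h=21: full span → s += 21 → s = 21.0000
seg 2 [158.3°–184.6°] simple-harmonic, h=-7: θ=175.9° here. β=17.6, B=26.3. -7/2·(1 − cos(π·0.6692)) = -5.2741 → s = 15.7259
radial distance = base radius + s = 30 + 15.7259 = 45.7259

45.7259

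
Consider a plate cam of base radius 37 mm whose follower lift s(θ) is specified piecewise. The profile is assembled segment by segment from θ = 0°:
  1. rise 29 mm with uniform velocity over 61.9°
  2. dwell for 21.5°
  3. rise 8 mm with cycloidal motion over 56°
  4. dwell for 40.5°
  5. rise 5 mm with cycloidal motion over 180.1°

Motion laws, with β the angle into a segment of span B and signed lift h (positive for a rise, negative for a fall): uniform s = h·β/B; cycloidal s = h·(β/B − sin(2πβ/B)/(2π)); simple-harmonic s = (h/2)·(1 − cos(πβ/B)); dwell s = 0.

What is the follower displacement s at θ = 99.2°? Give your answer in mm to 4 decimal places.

seg 1 [0°–61.9°] uniform, h=29: full span → s += 29 → s = 29.0000
seg 2 [61.9°–83.4°] dwell: s stays 29.0000
seg 3 [83.4°–139.4°] cycloidal, h=8: θ=99.2° here. β=15.8, B=56. 8·(0.2821 − sin(2π·0.2821)/(2π)) = 1.0098 → s = 30.0098

30.0098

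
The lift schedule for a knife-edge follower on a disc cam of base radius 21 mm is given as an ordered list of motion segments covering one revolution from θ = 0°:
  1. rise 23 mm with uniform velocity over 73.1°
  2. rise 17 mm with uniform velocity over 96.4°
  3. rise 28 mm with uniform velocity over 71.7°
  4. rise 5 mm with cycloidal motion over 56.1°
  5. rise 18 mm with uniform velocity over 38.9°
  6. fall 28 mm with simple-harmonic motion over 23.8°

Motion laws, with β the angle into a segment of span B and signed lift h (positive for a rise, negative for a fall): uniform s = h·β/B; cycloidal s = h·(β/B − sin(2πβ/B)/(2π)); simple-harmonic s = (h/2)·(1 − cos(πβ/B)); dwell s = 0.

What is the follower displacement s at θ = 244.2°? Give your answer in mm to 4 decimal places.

seg 1 [0°–73.1°] uniform, h=23: full span → s += 23 → s = 23.0000
seg 2 [73.1°–169.5°] uniform, h=17: full span → s += 17 → s = 40.0000
seg 3 [169.5°–241.2°] uniform, h=28: full span → s += 28 → s = 68.0000
seg 4 [241.2°–297.3°] cycloidal, h=5: θ=244.2° here. β=3, B=56.1. 5·(0.0535 − sin(2π·0.0535)/(2π)) = 0.0050 → s = 68.0050

68.0050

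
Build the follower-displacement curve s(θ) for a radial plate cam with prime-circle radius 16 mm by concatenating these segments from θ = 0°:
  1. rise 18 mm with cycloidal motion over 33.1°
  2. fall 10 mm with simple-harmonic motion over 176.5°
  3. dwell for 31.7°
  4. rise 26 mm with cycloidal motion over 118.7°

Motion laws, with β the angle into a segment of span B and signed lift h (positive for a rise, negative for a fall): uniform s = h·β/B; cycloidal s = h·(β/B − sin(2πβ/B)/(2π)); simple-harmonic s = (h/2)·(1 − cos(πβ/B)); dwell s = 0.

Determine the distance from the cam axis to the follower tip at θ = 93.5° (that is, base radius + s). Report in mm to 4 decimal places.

seg 1 [0°–33.1°] cycloidal, h=18: full span → s += 18 → s = 18.0000
seg 2 [33.1°–209.6°] simple-harmonic, h=-10: θ=93.5° here. β=60.4, B=176.5. -10/2·(1 − cos(π·0.3422)) = -2.6217 → s = 15.3783
radial distance = base radius + s = 16 + 15.3783 = 31.3783

31.3783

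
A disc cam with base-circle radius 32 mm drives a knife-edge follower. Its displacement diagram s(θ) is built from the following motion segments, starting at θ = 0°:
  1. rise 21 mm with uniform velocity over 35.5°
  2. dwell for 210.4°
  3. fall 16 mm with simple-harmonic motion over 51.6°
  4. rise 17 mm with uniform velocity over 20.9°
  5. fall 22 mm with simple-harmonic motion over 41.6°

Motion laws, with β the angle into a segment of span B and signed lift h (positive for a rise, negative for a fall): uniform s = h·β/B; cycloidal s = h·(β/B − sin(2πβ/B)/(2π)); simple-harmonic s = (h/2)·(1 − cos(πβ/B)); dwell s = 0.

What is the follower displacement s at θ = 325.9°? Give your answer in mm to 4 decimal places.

seg 1 [0°–35.5°] uniform, h=21: full span → s += 21 → s = 21.0000
seg 2 [35.5°–245.9°] dwell: s stays 21.0000
seg 3 [245.9°–297.5°] simple-harmonic, h=-16: full span → s += -16 → s = 5.0000
seg 4 [297.5°–318.4°] uniform, h=17: full span → s += 17 → s = 22.0000
seg 5 [318.4°–360°] simple-harmonic, h=-22: θ=325.9° here. β=7.5, B=41.6. -22/2·(1 − cos(π·0.1803)) = -1.7177 → s = 20.2823

20.2823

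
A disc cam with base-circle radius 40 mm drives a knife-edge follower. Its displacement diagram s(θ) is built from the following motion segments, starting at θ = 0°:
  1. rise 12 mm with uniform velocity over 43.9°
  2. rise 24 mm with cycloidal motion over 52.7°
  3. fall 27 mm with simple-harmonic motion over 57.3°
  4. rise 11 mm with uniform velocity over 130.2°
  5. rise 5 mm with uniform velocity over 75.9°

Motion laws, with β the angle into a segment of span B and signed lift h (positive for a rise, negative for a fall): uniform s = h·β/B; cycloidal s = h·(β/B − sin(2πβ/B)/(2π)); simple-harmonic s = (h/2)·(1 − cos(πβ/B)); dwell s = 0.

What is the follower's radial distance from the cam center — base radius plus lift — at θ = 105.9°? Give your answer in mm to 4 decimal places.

seg 1 [0°–43.9°] uniform, h=12: full span → s += 12 → s = 12.0000
seg 2 [43.9°–96.6°] cycloidal, h=24: full span → s += 24 → s = 36.0000
seg 3 [96.6°–153.9°] simple-harmonic, h=-27: θ=105.9° here. β=9.3, B=57.3. -27/2·(1 − cos(π·0.1623)) = -1.7172 → s = 34.2828
radial distance = base radius + s = 40 + 34.2828 = 74.2828

74.2828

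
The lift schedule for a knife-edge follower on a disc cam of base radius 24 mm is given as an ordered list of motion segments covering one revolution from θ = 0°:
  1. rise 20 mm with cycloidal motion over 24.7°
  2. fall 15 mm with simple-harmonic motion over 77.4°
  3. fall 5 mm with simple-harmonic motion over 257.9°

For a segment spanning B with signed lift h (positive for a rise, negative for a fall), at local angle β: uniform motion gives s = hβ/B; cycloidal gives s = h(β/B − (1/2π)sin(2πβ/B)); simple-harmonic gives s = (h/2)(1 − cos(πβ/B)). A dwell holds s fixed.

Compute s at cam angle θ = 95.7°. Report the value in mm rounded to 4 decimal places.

seg 1 [0°–24.7°] cycloidal, h=20: full span → s += 20 → s = 20.0000
seg 2 [24.7°–102.1°] simple-harmonic, h=-15: θ=95.7° here. β=71, B=77.4. -15/2·(1 − cos(π·0.9173)) = -14.7484 → s = 5.2516

5.2516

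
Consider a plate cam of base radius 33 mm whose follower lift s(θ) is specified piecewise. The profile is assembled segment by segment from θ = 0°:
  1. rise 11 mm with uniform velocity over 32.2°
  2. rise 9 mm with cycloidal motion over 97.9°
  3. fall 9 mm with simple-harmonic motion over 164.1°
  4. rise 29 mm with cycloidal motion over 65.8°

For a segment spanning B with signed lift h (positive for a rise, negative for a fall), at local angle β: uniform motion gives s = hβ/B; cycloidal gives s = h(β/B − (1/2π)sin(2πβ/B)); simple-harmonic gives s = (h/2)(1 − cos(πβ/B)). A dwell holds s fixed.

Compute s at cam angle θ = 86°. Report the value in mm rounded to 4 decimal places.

seg 1 [0°–32.2°] uniform, h=11: full span → s += 11 → s = 11.0000
seg 2 [32.2°–130.1°] cycloidal, h=9: θ=86° here. β=53.8, B=97.9. 9·(0.5495 − sin(2π·0.5495)/(2π)) = 5.3846 → s = 16.3846

16.3846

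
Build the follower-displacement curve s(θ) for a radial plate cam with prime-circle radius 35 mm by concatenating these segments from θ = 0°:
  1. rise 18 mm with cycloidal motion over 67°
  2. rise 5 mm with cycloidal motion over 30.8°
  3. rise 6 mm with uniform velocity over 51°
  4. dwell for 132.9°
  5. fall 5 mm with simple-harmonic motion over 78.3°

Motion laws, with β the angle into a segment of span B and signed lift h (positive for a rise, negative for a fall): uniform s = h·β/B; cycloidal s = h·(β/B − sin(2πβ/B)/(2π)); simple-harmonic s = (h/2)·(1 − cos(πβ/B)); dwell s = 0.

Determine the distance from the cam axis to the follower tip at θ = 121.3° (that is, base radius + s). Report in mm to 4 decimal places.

seg 1 [0°–67°] cycloidal, h=18: full span → s += 18 → s = 18.0000
seg 2 [67°–97.8°] cycloidal, h=5: full span → s += 5 → s = 23.0000
seg 3 [97.8°–148.8°] uniform, h=6: θ=121.3° here. β=23.5, B=51. 6·23.5/51 = 2.7647 → s = 25.7647
radial distance = base radius + s = 35 + 25.7647 = 60.7647

60.7647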